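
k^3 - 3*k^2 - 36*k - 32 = (k - 8)*(k + 1)*(k + 4)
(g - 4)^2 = g^2 - 8*g + 16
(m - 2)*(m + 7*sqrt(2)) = m^2 - 2*m + 7*sqrt(2)*m - 14*sqrt(2)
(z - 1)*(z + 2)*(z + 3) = z^3 + 4*z^2 + z - 6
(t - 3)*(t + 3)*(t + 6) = t^3 + 6*t^2 - 9*t - 54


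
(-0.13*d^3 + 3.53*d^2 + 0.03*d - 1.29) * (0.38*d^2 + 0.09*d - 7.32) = -0.0494*d^5 + 1.3297*d^4 + 1.2807*d^3 - 26.3271*d^2 - 0.3357*d + 9.4428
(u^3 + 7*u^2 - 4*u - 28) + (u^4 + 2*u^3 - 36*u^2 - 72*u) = u^4 + 3*u^3 - 29*u^2 - 76*u - 28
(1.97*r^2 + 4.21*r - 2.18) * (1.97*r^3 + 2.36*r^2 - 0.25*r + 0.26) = 3.8809*r^5 + 12.9429*r^4 + 5.1485*r^3 - 5.6851*r^2 + 1.6396*r - 0.5668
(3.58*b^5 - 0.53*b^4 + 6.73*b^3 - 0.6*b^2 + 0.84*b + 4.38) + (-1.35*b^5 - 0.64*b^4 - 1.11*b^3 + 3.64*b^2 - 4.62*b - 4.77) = 2.23*b^5 - 1.17*b^4 + 5.62*b^3 + 3.04*b^2 - 3.78*b - 0.39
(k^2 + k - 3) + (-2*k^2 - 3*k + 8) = -k^2 - 2*k + 5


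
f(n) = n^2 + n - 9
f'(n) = 2*n + 1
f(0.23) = -8.72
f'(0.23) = 1.46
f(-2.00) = -7.00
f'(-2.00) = -3.00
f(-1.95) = -7.15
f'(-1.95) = -2.90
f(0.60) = -8.04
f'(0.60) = 2.20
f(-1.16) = -8.81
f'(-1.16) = -1.32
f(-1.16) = -8.81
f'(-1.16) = -1.32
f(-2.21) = -6.33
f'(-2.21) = -3.42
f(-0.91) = -9.08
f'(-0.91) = -0.82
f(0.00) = -9.00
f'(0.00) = 1.00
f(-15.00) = 201.00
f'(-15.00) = -29.00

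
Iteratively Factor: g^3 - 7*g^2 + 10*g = (g)*(g^2 - 7*g + 10) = g*(g - 5)*(g - 2)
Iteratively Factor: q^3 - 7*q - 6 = (q + 1)*(q^2 - q - 6) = (q - 3)*(q + 1)*(q + 2)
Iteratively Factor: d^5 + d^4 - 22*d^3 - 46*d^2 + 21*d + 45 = (d + 3)*(d^4 - 2*d^3 - 16*d^2 + 2*d + 15) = (d - 1)*(d + 3)*(d^3 - d^2 - 17*d - 15) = (d - 1)*(d + 3)^2*(d^2 - 4*d - 5) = (d - 1)*(d + 1)*(d + 3)^2*(d - 5)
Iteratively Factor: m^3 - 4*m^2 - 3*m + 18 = (m - 3)*(m^2 - m - 6) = (m - 3)*(m + 2)*(m - 3)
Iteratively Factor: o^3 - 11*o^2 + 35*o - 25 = (o - 5)*(o^2 - 6*o + 5) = (o - 5)*(o - 1)*(o - 5)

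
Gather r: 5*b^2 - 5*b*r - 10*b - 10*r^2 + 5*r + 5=5*b^2 - 10*b - 10*r^2 + r*(5 - 5*b) + 5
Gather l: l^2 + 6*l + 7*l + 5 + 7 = l^2 + 13*l + 12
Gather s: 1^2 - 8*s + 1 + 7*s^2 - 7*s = 7*s^2 - 15*s + 2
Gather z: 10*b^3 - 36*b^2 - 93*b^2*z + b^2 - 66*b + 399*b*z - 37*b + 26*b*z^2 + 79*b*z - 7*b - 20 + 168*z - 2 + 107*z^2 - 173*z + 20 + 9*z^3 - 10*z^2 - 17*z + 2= 10*b^3 - 35*b^2 - 110*b + 9*z^3 + z^2*(26*b + 97) + z*(-93*b^2 + 478*b - 22)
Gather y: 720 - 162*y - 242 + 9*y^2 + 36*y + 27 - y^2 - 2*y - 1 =8*y^2 - 128*y + 504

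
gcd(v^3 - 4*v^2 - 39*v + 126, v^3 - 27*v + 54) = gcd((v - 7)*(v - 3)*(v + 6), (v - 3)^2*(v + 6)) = v^2 + 3*v - 18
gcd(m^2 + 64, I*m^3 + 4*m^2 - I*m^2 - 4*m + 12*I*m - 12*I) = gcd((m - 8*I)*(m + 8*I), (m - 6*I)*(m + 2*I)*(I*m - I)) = 1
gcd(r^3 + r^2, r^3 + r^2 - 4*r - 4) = r + 1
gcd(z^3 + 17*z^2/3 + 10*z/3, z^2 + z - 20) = z + 5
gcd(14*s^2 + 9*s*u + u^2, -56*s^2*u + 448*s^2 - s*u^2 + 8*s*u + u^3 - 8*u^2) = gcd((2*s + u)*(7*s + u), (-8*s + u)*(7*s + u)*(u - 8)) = 7*s + u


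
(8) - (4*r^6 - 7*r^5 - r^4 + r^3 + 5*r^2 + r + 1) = -4*r^6 + 7*r^5 + r^4 - r^3 - 5*r^2 - r + 7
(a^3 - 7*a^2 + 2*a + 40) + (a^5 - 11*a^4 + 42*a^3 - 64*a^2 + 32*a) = a^5 - 11*a^4 + 43*a^3 - 71*a^2 + 34*a + 40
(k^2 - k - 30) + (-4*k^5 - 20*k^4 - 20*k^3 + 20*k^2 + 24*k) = -4*k^5 - 20*k^4 - 20*k^3 + 21*k^2 + 23*k - 30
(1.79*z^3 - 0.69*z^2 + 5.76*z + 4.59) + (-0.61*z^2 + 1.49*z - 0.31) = 1.79*z^3 - 1.3*z^2 + 7.25*z + 4.28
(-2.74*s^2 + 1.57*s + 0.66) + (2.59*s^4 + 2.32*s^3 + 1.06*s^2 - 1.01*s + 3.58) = 2.59*s^4 + 2.32*s^3 - 1.68*s^2 + 0.56*s + 4.24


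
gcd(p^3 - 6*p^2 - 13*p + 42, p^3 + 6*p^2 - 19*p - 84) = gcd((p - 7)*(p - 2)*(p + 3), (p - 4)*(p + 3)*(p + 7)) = p + 3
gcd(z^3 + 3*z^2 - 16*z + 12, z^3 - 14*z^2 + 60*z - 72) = z - 2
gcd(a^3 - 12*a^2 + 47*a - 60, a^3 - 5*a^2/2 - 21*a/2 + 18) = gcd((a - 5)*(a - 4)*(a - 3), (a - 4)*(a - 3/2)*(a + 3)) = a - 4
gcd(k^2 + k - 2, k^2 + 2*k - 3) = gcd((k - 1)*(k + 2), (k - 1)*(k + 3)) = k - 1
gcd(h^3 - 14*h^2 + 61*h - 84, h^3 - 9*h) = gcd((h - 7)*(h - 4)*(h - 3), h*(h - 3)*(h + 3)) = h - 3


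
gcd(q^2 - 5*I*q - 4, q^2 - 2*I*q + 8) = q - 4*I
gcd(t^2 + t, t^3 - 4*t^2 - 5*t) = t^2 + t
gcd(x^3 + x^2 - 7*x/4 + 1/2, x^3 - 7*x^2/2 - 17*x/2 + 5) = x^2 + 3*x/2 - 1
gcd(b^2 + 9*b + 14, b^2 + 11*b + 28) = b + 7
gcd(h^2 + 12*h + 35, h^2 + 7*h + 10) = h + 5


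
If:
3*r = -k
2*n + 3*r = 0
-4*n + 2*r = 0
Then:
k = 0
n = 0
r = 0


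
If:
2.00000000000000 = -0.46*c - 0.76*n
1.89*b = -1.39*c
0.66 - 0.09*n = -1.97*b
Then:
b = -0.47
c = 0.64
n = -3.02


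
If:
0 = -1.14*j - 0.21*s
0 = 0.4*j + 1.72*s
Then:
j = 0.00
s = 0.00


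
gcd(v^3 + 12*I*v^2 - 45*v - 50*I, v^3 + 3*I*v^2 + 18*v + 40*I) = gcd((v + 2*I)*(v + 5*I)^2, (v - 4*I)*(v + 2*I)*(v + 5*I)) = v^2 + 7*I*v - 10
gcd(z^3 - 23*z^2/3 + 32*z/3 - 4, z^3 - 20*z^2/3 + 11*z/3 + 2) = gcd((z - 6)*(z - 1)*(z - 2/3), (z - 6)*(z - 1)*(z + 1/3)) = z^2 - 7*z + 6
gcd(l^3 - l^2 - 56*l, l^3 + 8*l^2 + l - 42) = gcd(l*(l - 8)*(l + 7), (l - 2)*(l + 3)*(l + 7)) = l + 7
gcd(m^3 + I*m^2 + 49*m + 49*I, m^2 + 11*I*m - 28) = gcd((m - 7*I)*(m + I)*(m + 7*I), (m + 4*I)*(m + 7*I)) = m + 7*I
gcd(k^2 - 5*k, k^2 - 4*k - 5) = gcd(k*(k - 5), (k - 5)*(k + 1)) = k - 5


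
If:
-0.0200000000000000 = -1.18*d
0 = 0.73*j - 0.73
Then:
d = 0.02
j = 1.00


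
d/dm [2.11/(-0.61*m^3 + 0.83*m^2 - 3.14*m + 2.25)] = (3.8613*m^2 - 3.5026*m + 6.6254)/(0.61*m^3 - 0.83*m^2 + 3.14*m - 2.25)^2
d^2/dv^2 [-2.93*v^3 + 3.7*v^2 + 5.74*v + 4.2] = 7.4 - 17.58*v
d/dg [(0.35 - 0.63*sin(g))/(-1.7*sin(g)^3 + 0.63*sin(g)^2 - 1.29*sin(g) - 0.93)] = (-2.142*sin(g)^3 + 2.1819*sin(g)^2 - 0.441*sin(g) + 1.0374)*cos(g)/(2.89*sin(g)^6 - 2.142*sin(g)^5 + 4.7829*sin(g)^4 + 1.5366*sin(g)^3 + 0.4923*sin(g)^2 + 2.3994*sin(g) + 0.8649)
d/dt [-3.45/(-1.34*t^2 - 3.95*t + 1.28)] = (-9.246*t - 13.6275)/(1.34*t^2 + 3.95*t - 1.28)^2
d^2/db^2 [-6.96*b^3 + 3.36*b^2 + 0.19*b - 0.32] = 6.72 - 41.76*b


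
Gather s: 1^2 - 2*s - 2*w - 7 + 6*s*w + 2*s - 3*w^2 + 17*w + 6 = 6*s*w - 3*w^2 + 15*w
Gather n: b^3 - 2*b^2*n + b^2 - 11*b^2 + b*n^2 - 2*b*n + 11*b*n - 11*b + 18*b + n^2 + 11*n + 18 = b^3 - 10*b^2 + 7*b + n^2*(b + 1) + n*(-2*b^2 + 9*b + 11) + 18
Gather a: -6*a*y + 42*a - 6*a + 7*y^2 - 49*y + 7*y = a*(36 - 6*y) + 7*y^2 - 42*y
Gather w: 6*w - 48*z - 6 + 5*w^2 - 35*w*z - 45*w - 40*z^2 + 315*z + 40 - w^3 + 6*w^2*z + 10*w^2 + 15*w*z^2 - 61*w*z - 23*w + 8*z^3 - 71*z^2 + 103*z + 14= -w^3 + w^2*(6*z + 15) + w*(15*z^2 - 96*z - 62) + 8*z^3 - 111*z^2 + 370*z + 48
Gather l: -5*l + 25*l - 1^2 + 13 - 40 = 20*l - 28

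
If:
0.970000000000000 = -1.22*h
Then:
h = -0.80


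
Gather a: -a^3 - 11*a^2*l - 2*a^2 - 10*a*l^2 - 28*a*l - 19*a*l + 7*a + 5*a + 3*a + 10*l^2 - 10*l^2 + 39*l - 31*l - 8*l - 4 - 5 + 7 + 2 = -a^3 + a^2*(-11*l - 2) + a*(-10*l^2 - 47*l + 15)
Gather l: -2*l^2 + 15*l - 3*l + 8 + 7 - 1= -2*l^2 + 12*l + 14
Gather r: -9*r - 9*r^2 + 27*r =-9*r^2 + 18*r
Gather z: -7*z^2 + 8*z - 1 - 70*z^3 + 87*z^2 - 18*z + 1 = -70*z^3 + 80*z^2 - 10*z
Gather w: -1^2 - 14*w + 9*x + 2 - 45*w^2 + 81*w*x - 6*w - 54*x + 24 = -45*w^2 + w*(81*x - 20) - 45*x + 25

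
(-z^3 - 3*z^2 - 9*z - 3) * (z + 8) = -z^4 - 11*z^3 - 33*z^2 - 75*z - 24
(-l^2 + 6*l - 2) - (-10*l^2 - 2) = 9*l^2 + 6*l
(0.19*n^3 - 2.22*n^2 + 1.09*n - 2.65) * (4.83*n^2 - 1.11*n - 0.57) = 0.9177*n^5 - 10.9335*n^4 + 7.6206*n^3 - 12.744*n^2 + 2.3202*n + 1.5105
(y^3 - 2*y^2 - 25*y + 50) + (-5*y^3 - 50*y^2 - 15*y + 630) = -4*y^3 - 52*y^2 - 40*y + 680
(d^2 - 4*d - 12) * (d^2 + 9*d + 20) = d^4 + 5*d^3 - 28*d^2 - 188*d - 240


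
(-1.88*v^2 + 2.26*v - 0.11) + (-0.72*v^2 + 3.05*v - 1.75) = -2.6*v^2 + 5.31*v - 1.86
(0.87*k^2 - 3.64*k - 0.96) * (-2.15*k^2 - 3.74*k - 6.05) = -1.8705*k^4 + 4.5722*k^3 + 10.4141*k^2 + 25.6124*k + 5.808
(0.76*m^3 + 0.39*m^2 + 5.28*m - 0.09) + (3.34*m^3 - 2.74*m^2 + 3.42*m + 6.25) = 4.1*m^3 - 2.35*m^2 + 8.7*m + 6.16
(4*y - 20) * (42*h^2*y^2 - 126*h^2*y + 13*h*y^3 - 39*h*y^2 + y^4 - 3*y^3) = 168*h^2*y^3 - 1344*h^2*y^2 + 2520*h^2*y + 52*h*y^4 - 416*h*y^3 + 780*h*y^2 + 4*y^5 - 32*y^4 + 60*y^3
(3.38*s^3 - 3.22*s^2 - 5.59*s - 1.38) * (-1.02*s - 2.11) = -3.4476*s^4 - 3.8474*s^3 + 12.496*s^2 + 13.2025*s + 2.9118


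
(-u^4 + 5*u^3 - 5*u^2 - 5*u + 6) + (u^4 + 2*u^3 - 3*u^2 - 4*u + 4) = 7*u^3 - 8*u^2 - 9*u + 10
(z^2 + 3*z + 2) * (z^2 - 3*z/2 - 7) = z^4 + 3*z^3/2 - 19*z^2/2 - 24*z - 14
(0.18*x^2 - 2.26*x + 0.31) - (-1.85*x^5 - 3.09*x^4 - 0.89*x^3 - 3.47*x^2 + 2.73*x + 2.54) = 1.85*x^5 + 3.09*x^4 + 0.89*x^3 + 3.65*x^2 - 4.99*x - 2.23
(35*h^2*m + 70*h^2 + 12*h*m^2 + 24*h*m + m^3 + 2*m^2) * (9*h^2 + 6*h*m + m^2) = 315*h^4*m + 630*h^4 + 318*h^3*m^2 + 636*h^3*m + 116*h^2*m^3 + 232*h^2*m^2 + 18*h*m^4 + 36*h*m^3 + m^5 + 2*m^4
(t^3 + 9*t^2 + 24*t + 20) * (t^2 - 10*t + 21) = t^5 - t^4 - 45*t^3 - 31*t^2 + 304*t + 420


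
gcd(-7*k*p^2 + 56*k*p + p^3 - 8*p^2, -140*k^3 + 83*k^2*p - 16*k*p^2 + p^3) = -7*k + p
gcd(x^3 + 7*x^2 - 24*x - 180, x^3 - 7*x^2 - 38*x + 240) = x^2 + x - 30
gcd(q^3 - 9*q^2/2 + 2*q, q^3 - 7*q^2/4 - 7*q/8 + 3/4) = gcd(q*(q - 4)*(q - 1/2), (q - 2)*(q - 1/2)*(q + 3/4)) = q - 1/2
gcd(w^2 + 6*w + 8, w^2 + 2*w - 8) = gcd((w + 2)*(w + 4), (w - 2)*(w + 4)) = w + 4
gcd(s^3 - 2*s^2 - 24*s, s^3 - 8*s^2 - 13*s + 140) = s + 4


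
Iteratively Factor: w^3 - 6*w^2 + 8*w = (w)*(w^2 - 6*w + 8) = w*(w - 4)*(w - 2)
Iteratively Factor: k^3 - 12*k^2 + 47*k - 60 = (k - 4)*(k^2 - 8*k + 15) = (k - 5)*(k - 4)*(k - 3)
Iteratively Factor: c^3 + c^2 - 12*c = (c - 3)*(c^2 + 4*c) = (c - 3)*(c + 4)*(c)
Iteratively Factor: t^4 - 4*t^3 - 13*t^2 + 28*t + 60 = (t - 5)*(t^3 + t^2 - 8*t - 12) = (t - 5)*(t + 2)*(t^2 - t - 6) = (t - 5)*(t + 2)^2*(t - 3)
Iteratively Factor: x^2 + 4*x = (x + 4)*(x)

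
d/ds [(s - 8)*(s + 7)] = 2*s - 1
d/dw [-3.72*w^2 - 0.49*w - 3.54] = -7.44*w - 0.49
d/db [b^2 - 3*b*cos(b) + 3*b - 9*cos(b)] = 3*b*sin(b) + 2*b + 9*sin(b) - 3*cos(b) + 3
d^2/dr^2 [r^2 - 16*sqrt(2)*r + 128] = 2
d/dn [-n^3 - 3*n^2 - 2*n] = -3*n^2 - 6*n - 2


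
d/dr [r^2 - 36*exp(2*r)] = 2*r - 72*exp(2*r)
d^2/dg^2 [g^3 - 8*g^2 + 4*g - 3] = 6*g - 16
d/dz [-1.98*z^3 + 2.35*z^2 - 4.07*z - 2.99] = -5.94*z^2 + 4.7*z - 4.07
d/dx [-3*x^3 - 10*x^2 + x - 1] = -9*x^2 - 20*x + 1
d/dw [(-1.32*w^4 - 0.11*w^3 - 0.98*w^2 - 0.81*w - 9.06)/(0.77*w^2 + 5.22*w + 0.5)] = (-2.0328*w^5 - 20.7559*w^4 - 3.7884*w^3 - 4.6569*w^2 + 12.9724*w + 46.8882)/(0.5929*w^4 + 8.0388*w^3 + 28.0184*w^2 + 5.22*w + 0.25)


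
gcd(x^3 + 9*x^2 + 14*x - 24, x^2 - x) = x - 1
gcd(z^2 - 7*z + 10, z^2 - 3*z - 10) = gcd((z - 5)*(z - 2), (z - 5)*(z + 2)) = z - 5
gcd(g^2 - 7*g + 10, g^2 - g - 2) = g - 2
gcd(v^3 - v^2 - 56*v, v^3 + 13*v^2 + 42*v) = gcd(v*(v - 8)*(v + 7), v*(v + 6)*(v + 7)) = v^2 + 7*v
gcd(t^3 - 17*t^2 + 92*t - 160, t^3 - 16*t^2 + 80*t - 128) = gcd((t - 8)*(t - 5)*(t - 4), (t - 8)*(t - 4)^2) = t^2 - 12*t + 32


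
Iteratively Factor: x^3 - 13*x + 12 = (x - 3)*(x^2 + 3*x - 4) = (x - 3)*(x - 1)*(x + 4)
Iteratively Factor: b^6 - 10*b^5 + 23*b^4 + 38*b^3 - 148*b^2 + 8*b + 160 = (b + 1)*(b^5 - 11*b^4 + 34*b^3 + 4*b^2 - 152*b + 160) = (b - 5)*(b + 1)*(b^4 - 6*b^3 + 4*b^2 + 24*b - 32) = (b - 5)*(b - 2)*(b + 1)*(b^3 - 4*b^2 - 4*b + 16) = (b - 5)*(b - 2)^2*(b + 1)*(b^2 - 2*b - 8) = (b - 5)*(b - 2)^2*(b + 1)*(b + 2)*(b - 4)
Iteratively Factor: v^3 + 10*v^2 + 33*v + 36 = (v + 3)*(v^2 + 7*v + 12) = (v + 3)*(v + 4)*(v + 3)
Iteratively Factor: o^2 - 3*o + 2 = (o - 2)*(o - 1)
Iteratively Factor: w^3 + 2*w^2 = (w + 2)*(w^2) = w*(w + 2)*(w)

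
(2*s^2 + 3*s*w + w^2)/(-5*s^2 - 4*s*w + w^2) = (-2*s - w)/(5*s - w)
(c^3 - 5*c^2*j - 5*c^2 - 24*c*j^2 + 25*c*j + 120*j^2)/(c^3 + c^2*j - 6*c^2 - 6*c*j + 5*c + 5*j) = (c^2 - 5*c*j - 24*j^2)/(c^2 + c*j - c - j)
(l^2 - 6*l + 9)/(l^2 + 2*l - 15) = (l - 3)/(l + 5)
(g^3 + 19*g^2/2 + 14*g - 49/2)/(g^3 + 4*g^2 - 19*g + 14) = (g + 7/2)/(g - 2)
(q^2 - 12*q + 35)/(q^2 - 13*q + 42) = (q - 5)/(q - 6)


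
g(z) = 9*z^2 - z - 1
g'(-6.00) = -109.00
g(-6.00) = 329.00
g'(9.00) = 161.00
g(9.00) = 719.00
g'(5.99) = 106.82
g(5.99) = 315.93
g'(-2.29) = -42.22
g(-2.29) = 48.49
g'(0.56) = 9.08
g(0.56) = 1.26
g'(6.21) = 110.78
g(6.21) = 339.87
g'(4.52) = 80.36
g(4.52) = 178.35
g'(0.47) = 7.46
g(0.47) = 0.52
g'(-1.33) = -24.94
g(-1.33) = 16.25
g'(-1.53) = -28.54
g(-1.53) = 21.60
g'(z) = 18*z - 1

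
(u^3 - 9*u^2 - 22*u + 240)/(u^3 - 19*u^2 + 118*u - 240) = (u + 5)/(u - 5)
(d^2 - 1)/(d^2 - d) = (d + 1)/d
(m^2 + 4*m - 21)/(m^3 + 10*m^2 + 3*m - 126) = 1/(m + 6)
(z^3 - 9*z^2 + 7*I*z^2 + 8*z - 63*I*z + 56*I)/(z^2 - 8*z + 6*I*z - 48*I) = (z^2 + z*(-1 + 7*I) - 7*I)/(z + 6*I)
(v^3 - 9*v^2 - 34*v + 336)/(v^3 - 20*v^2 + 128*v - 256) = (v^2 - v - 42)/(v^2 - 12*v + 32)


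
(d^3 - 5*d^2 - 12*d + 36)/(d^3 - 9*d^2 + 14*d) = (d^2 - 3*d - 18)/(d*(d - 7))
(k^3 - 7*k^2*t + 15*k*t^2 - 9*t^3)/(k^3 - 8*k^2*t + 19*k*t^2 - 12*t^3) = (-k + 3*t)/(-k + 4*t)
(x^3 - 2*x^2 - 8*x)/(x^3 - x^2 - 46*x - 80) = x*(x - 4)/(x^2 - 3*x - 40)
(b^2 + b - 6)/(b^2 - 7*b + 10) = (b + 3)/(b - 5)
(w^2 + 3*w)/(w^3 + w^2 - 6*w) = 1/(w - 2)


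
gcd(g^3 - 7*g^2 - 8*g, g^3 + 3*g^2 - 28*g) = g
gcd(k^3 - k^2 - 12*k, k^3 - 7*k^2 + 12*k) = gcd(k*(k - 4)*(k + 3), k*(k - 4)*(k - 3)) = k^2 - 4*k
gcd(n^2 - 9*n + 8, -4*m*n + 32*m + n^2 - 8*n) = n - 8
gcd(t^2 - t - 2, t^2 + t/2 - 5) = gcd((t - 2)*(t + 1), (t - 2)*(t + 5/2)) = t - 2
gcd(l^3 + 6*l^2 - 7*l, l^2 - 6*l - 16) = 1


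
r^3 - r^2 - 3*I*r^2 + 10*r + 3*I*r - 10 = (r - 1)*(r - 5*I)*(r + 2*I)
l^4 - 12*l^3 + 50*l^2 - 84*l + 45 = (l - 5)*(l - 3)^2*(l - 1)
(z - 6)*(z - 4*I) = z^2 - 6*z - 4*I*z + 24*I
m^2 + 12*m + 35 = (m + 5)*(m + 7)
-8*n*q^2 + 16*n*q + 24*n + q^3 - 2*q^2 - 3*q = (-8*n + q)*(q - 3)*(q + 1)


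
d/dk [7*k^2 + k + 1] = 14*k + 1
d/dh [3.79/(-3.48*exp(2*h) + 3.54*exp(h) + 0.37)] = (26.3784*exp(h) - 13.4166)*exp(h)/(-3.48*exp(2*h) + 3.54*exp(h) + 0.37)^2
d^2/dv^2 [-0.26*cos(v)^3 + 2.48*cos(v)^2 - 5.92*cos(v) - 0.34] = 6.115*cos(v) - 4.96*cos(2*v) + 0.585*cos(3*v)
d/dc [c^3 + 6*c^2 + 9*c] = 3*c^2 + 12*c + 9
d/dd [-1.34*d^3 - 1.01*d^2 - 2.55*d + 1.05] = -4.02*d^2 - 2.02*d - 2.55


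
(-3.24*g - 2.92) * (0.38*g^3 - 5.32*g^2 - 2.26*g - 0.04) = -1.2312*g^4 + 16.1272*g^3 + 22.8568*g^2 + 6.7288*g + 0.1168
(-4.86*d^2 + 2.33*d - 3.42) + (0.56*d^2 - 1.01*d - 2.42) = -4.3*d^2 + 1.32*d - 5.84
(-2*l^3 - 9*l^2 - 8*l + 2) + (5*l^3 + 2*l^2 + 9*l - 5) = 3*l^3 - 7*l^2 + l - 3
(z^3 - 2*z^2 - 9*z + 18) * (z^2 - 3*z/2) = z^5 - 7*z^4/2 - 6*z^3 + 63*z^2/2 - 27*z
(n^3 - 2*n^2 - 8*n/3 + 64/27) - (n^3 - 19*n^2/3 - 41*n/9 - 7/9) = 13*n^2/3 + 17*n/9 + 85/27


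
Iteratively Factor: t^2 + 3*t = (t + 3)*(t)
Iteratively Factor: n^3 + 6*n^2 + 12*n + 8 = (n + 2)*(n^2 + 4*n + 4) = (n + 2)^2*(n + 2)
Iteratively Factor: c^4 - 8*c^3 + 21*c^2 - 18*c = (c - 3)*(c^3 - 5*c^2 + 6*c) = (c - 3)^2*(c^2 - 2*c) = c*(c - 3)^2*(c - 2)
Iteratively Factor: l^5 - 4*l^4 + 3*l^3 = (l)*(l^4 - 4*l^3 + 3*l^2) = l*(l - 3)*(l^3 - l^2) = l^2*(l - 3)*(l^2 - l) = l^2*(l - 3)*(l - 1)*(l)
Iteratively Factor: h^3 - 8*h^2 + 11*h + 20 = (h - 4)*(h^2 - 4*h - 5) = (h - 4)*(h + 1)*(h - 5)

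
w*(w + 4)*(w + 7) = w^3 + 11*w^2 + 28*w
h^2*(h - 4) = h^3 - 4*h^2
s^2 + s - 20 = (s - 4)*(s + 5)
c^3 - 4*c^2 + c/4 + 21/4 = (c - 7/2)*(c - 3/2)*(c + 1)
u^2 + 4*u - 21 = (u - 3)*(u + 7)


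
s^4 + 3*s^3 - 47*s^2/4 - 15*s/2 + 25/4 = (s - 5/2)*(s - 1/2)*(s + 1)*(s + 5)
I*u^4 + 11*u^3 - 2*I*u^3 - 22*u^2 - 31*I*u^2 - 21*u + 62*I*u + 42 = (u - 2)*(u - 7*I)*(u - 3*I)*(I*u + 1)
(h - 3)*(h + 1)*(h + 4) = h^3 + 2*h^2 - 11*h - 12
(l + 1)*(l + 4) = l^2 + 5*l + 4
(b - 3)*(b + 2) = b^2 - b - 6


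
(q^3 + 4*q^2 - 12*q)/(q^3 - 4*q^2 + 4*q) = (q + 6)/(q - 2)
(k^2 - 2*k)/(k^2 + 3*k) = (k - 2)/(k + 3)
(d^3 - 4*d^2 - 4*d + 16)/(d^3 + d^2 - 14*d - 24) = (d - 2)/(d + 3)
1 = 1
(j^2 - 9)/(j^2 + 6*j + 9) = (j - 3)/(j + 3)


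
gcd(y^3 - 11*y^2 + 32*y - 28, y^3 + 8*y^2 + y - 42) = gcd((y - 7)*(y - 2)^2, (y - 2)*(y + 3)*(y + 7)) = y - 2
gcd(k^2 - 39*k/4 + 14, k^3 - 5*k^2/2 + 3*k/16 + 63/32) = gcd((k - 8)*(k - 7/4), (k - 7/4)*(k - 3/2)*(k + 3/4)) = k - 7/4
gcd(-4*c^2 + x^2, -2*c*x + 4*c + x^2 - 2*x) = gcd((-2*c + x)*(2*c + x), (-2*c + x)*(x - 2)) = -2*c + x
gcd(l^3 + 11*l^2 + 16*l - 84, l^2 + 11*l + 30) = l + 6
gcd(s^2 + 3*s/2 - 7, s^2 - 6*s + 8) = s - 2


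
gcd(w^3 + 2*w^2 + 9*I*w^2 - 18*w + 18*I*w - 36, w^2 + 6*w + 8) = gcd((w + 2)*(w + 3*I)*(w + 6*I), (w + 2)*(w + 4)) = w + 2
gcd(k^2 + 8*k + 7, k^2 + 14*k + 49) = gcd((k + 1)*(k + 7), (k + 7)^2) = k + 7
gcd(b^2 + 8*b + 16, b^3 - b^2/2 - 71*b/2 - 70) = b + 4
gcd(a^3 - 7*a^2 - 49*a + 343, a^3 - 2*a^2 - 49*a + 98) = a^2 - 49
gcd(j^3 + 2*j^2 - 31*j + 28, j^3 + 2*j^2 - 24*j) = j - 4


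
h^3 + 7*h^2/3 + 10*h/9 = h*(h + 2/3)*(h + 5/3)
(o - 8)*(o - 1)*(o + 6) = o^3 - 3*o^2 - 46*o + 48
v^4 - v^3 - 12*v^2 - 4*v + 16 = (v - 4)*(v - 1)*(v + 2)^2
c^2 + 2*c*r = c*(c + 2*r)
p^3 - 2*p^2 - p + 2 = (p - 2)*(p - 1)*(p + 1)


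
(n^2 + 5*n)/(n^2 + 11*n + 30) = n/(n + 6)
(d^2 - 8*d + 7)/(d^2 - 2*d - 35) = (d - 1)/(d + 5)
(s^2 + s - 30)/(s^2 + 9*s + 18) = (s - 5)/(s + 3)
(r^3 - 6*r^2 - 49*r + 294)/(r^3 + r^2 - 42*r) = (r - 7)/r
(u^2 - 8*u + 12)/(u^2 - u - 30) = (u - 2)/(u + 5)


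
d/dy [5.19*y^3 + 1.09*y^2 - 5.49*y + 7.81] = 15.57*y^2 + 2.18*y - 5.49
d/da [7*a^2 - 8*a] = 14*a - 8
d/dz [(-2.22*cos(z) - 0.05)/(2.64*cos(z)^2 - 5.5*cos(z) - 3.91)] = (5.8608*sin(z)^2 - 0.263999999999999*cos(z) - 14.266)*sin(z)/(-2.64*cos(z)^2 + 5.5*cos(z) + 3.91)^2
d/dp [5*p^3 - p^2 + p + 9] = 15*p^2 - 2*p + 1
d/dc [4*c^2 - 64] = 8*c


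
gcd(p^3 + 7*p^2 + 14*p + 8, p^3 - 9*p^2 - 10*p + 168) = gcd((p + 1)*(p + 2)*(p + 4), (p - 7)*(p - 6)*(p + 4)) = p + 4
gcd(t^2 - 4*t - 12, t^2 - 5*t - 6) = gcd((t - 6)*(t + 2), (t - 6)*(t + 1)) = t - 6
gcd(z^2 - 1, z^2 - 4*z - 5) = z + 1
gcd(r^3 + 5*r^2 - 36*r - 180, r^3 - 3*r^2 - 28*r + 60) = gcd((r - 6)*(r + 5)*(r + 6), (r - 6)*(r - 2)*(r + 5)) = r^2 - r - 30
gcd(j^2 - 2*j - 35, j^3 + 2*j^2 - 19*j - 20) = j + 5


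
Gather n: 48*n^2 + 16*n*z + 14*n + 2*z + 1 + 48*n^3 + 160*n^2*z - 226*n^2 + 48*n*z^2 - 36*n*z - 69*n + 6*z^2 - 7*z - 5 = 48*n^3 + n^2*(160*z - 178) + n*(48*z^2 - 20*z - 55) + 6*z^2 - 5*z - 4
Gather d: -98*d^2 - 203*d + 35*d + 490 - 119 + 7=-98*d^2 - 168*d + 378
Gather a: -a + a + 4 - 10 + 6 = 0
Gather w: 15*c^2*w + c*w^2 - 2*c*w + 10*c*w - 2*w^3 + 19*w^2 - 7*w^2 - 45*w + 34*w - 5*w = -2*w^3 + w^2*(c + 12) + w*(15*c^2 + 8*c - 16)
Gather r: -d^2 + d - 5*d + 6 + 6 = -d^2 - 4*d + 12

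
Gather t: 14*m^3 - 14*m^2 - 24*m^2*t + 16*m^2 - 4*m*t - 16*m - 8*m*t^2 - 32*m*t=14*m^3 + 2*m^2 - 8*m*t^2 - 16*m + t*(-24*m^2 - 36*m)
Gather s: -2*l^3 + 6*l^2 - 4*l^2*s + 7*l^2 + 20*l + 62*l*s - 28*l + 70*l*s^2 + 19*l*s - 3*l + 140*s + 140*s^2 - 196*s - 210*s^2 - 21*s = -2*l^3 + 13*l^2 - 11*l + s^2*(70*l - 70) + s*(-4*l^2 + 81*l - 77)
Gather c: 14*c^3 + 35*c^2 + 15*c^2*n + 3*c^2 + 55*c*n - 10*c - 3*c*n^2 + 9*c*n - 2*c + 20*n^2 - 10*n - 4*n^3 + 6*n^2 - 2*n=14*c^3 + c^2*(15*n + 38) + c*(-3*n^2 + 64*n - 12) - 4*n^3 + 26*n^2 - 12*n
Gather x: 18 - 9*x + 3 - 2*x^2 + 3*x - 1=-2*x^2 - 6*x + 20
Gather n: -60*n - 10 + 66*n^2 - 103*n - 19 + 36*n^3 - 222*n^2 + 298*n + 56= 36*n^3 - 156*n^2 + 135*n + 27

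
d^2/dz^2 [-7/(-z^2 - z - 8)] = 14*(-z^2 - z + (2*z + 1)^2 - 8)/(z^2 + z + 8)^3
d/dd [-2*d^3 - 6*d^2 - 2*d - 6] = -6*d^2 - 12*d - 2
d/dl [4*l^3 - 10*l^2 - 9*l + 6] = 12*l^2 - 20*l - 9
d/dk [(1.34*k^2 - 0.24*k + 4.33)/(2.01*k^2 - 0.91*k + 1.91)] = (-0.737*k^2 - 12.2878*k + 3.4819)/(4.0401*k^4 - 3.6582*k^3 + 8.5063*k^2 - 3.4762*k + 3.6481)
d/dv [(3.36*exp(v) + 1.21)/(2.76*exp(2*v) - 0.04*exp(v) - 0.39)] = (-(3.36*exp(v) + 1.21)*(5.52*exp(v) - 0.04) + 9.2736*exp(2*v) - 0.1344*exp(v) - 1.3104)*exp(v)/(-2.76*exp(2*v) + 0.04*exp(v) + 0.39)^2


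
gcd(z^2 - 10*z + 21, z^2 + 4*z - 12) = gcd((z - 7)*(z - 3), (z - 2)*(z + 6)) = 1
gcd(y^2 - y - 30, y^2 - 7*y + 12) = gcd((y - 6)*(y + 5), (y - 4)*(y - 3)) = 1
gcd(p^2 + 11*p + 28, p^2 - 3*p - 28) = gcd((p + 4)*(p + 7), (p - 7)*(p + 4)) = p + 4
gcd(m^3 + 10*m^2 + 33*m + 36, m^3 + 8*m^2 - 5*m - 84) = m + 4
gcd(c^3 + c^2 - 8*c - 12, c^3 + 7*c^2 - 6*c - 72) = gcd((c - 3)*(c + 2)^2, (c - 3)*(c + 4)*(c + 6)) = c - 3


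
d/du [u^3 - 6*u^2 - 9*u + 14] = 3*u^2 - 12*u - 9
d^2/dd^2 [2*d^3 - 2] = 12*d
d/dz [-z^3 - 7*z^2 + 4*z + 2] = -3*z^2 - 14*z + 4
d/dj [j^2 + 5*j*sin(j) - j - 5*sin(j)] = 5*j*cos(j) + 2*j - 5*sqrt(2)*cos(j + pi/4) - 1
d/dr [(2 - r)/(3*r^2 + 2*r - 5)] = (3*r^2 - 12*r + 1)/(9*r^4 + 12*r^3 - 26*r^2 - 20*r + 25)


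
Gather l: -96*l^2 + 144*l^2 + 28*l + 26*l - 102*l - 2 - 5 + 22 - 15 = 48*l^2 - 48*l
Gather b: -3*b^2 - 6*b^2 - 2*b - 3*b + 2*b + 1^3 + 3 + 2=-9*b^2 - 3*b + 6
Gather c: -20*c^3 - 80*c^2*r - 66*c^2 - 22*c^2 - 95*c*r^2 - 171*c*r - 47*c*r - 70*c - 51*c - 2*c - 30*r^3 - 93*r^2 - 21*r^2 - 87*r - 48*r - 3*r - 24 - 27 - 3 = -20*c^3 + c^2*(-80*r - 88) + c*(-95*r^2 - 218*r - 123) - 30*r^3 - 114*r^2 - 138*r - 54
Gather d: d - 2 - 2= d - 4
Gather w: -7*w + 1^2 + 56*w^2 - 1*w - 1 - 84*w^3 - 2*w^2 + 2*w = -84*w^3 + 54*w^2 - 6*w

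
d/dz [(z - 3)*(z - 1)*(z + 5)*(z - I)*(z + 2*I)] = 5*z^4 + 4*z^3*(1 + I) + 3*z^2*(-15 + I) + 34*z*(1 - I) - 34 + 15*I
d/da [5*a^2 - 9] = 10*a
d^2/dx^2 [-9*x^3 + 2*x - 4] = -54*x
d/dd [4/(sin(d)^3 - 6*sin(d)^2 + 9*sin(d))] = 12*(1 - sin(d))*cos(d)/((sin(d) - 3)^3*sin(d)^2)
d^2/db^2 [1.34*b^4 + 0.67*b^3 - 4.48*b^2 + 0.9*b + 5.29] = 16.08*b^2 + 4.02*b - 8.96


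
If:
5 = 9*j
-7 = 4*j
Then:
No Solution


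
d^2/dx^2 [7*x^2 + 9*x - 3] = 14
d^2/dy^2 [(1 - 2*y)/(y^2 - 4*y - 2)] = 2*(4*(y - 2)^2*(2*y - 1) + 3*(2*y - 3)*(-y^2 + 4*y + 2))/(-y^2 + 4*y + 2)^3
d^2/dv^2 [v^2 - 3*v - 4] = 2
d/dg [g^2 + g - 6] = 2*g + 1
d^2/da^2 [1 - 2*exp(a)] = -2*exp(a)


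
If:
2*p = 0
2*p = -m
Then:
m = 0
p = 0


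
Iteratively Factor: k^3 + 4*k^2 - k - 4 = (k - 1)*(k^2 + 5*k + 4) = (k - 1)*(k + 4)*(k + 1)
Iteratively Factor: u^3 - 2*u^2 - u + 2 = (u + 1)*(u^2 - 3*u + 2) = (u - 1)*(u + 1)*(u - 2)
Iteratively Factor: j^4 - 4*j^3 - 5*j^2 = (j)*(j^3 - 4*j^2 - 5*j) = j*(j - 5)*(j^2 + j) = j*(j - 5)*(j + 1)*(j)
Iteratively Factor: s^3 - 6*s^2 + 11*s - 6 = (s - 3)*(s^2 - 3*s + 2) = (s - 3)*(s - 2)*(s - 1)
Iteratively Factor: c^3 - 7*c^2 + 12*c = (c - 3)*(c^2 - 4*c) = c*(c - 3)*(c - 4)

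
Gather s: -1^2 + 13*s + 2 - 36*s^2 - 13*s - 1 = -36*s^2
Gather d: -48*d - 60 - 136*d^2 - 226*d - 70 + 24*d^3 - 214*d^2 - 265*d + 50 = 24*d^3 - 350*d^2 - 539*d - 80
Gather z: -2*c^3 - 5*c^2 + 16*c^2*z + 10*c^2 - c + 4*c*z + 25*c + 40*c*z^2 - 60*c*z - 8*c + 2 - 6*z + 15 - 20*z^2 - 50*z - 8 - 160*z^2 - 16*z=-2*c^3 + 5*c^2 + 16*c + z^2*(40*c - 180) + z*(16*c^2 - 56*c - 72) + 9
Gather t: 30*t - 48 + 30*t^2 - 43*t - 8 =30*t^2 - 13*t - 56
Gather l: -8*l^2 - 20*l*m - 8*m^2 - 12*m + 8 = -8*l^2 - 20*l*m - 8*m^2 - 12*m + 8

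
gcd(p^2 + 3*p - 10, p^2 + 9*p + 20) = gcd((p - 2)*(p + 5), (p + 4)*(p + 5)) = p + 5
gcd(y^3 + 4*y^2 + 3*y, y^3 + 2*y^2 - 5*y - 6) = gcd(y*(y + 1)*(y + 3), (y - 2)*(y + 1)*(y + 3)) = y^2 + 4*y + 3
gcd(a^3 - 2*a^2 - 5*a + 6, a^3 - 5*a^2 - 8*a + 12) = a^2 + a - 2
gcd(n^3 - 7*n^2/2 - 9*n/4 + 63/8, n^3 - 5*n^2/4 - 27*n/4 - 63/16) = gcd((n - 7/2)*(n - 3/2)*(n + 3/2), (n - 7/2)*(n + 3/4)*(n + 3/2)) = n^2 - 2*n - 21/4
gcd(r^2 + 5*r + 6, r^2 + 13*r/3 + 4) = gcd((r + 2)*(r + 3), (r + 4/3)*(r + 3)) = r + 3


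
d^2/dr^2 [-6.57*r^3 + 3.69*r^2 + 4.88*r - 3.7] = 7.38 - 39.42*r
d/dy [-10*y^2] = -20*y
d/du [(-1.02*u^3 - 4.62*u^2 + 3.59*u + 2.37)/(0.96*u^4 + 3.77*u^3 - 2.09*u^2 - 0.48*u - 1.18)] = (0.9792*u^6 + 8.8704*u^5 + 9.21*u^4 - 35.1902*u^3 - 13.4732*u^2 + 20.8098*u - 3.0986)/(0.9216*u^8 + 7.2384*u^7 + 10.2001*u^6 - 16.6802*u^5 - 1.5167*u^4 - 6.8908*u^3 + 5.1628*u^2 + 1.1328*u + 1.3924)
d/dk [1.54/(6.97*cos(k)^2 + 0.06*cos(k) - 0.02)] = (21.4676*cos(k) + 0.0924)*sin(k)/(6.97*cos(k)^2 + 0.06*cos(k) - 0.02)^2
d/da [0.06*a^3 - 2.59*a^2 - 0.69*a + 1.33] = 0.18*a^2 - 5.18*a - 0.69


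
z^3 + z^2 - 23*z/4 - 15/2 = (z - 5/2)*(z + 3/2)*(z + 2)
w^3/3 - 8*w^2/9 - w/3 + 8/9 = (w/3 + 1/3)*(w - 8/3)*(w - 1)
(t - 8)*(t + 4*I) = t^2 - 8*t + 4*I*t - 32*I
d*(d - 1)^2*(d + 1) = d^4 - d^3 - d^2 + d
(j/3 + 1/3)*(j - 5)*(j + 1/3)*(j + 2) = j^4/3 - 5*j^3/9 - 41*j^2/9 - 43*j/9 - 10/9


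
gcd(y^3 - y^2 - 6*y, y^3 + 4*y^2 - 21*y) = y^2 - 3*y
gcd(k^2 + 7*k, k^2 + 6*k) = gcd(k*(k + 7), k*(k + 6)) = k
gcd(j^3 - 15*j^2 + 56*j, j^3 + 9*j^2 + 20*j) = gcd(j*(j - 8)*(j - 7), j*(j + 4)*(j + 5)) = j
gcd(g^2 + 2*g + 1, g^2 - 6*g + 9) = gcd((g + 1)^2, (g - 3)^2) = 1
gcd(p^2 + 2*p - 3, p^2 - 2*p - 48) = 1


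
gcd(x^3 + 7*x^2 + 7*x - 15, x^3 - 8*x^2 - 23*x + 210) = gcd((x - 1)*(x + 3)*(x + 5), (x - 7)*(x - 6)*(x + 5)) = x + 5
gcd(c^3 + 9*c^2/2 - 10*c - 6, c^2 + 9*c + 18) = c + 6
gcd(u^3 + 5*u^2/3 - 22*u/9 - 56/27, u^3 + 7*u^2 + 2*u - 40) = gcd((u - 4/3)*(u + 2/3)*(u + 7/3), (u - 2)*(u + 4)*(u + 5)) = 1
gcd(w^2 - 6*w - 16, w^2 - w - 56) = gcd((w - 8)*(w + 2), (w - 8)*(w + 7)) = w - 8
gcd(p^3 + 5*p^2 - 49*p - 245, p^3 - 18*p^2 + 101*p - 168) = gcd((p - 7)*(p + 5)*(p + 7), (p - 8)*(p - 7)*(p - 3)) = p - 7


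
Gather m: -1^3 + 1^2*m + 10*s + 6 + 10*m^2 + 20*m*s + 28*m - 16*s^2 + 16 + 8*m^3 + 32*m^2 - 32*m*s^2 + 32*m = 8*m^3 + 42*m^2 + m*(-32*s^2 + 20*s + 61) - 16*s^2 + 10*s + 21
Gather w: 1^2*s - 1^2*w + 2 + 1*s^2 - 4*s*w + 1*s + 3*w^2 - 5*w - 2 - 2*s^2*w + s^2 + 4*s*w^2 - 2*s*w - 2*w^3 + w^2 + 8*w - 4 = 2*s^2 + 2*s - 2*w^3 + w^2*(4*s + 4) + w*(-2*s^2 - 6*s + 2) - 4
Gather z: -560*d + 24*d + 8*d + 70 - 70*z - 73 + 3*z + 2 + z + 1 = -528*d - 66*z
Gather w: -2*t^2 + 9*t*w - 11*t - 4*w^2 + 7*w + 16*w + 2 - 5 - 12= -2*t^2 - 11*t - 4*w^2 + w*(9*t + 23) - 15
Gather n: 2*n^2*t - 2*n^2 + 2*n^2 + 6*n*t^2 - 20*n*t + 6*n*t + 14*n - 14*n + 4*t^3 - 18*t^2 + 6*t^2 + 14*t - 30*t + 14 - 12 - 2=2*n^2*t + n*(6*t^2 - 14*t) + 4*t^3 - 12*t^2 - 16*t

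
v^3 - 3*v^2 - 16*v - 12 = (v - 6)*(v + 1)*(v + 2)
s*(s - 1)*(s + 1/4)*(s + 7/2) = s^4 + 11*s^3/4 - 23*s^2/8 - 7*s/8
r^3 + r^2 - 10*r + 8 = (r - 2)*(r - 1)*(r + 4)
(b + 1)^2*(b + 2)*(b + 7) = b^4 + 11*b^3 + 33*b^2 + 37*b + 14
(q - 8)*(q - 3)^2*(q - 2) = q^4 - 16*q^3 + 85*q^2 - 186*q + 144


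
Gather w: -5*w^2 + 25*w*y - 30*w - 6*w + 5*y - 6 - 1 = -5*w^2 + w*(25*y - 36) + 5*y - 7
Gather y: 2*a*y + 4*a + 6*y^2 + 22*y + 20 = 4*a + 6*y^2 + y*(2*a + 22) + 20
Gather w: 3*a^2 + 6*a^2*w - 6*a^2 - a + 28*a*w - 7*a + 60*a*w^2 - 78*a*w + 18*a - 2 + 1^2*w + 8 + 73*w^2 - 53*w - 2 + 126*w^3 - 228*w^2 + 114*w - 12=-3*a^2 + 10*a + 126*w^3 + w^2*(60*a - 155) + w*(6*a^2 - 50*a + 62) - 8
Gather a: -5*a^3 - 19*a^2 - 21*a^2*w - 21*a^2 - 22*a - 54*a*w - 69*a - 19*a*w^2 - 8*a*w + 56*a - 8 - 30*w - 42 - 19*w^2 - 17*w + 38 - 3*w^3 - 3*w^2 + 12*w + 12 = -5*a^3 + a^2*(-21*w - 40) + a*(-19*w^2 - 62*w - 35) - 3*w^3 - 22*w^2 - 35*w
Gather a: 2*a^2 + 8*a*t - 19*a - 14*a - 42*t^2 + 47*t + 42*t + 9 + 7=2*a^2 + a*(8*t - 33) - 42*t^2 + 89*t + 16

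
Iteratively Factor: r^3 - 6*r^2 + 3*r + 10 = (r - 5)*(r^2 - r - 2) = (r - 5)*(r - 2)*(r + 1)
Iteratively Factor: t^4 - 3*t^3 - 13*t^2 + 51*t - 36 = (t - 1)*(t^3 - 2*t^2 - 15*t + 36) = (t - 3)*(t - 1)*(t^2 + t - 12) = (t - 3)*(t - 1)*(t + 4)*(t - 3)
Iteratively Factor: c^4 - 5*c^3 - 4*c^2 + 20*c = (c - 5)*(c^3 - 4*c) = c*(c - 5)*(c^2 - 4) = c*(c - 5)*(c + 2)*(c - 2)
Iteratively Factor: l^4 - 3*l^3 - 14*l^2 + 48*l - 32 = (l + 4)*(l^3 - 7*l^2 + 14*l - 8) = (l - 2)*(l + 4)*(l^2 - 5*l + 4) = (l - 4)*(l - 2)*(l + 4)*(l - 1)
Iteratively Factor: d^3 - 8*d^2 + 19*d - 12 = (d - 3)*(d^2 - 5*d + 4) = (d - 4)*(d - 3)*(d - 1)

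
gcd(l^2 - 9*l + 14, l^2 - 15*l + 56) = l - 7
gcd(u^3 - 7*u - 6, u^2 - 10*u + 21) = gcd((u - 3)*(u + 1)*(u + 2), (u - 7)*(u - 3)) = u - 3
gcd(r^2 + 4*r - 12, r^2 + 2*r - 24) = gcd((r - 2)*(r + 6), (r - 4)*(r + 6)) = r + 6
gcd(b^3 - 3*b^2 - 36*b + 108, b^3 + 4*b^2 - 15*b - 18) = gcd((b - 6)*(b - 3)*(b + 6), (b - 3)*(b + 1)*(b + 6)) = b^2 + 3*b - 18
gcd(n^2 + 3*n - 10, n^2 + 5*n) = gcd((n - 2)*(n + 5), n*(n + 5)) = n + 5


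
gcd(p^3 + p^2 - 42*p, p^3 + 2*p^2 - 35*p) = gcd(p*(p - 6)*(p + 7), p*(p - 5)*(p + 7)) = p^2 + 7*p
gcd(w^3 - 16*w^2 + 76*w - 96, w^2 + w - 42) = w - 6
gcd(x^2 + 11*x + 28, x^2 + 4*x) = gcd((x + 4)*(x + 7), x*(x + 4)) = x + 4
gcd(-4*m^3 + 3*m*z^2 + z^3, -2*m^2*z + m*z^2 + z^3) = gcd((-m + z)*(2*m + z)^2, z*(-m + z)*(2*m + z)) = -2*m^2 + m*z + z^2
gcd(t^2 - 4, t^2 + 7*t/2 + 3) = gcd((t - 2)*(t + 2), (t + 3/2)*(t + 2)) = t + 2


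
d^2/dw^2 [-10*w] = 0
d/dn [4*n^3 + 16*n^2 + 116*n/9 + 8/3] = 12*n^2 + 32*n + 116/9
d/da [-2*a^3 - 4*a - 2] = -6*a^2 - 4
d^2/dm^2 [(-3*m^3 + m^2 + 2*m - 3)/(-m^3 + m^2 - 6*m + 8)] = 2*(2*m^6 - 60*m^5 + 186*m^4 + 8*m^3 - 441*m^2 + 642*m - 76)/(m^9 - 3*m^8 + 21*m^7 - 61*m^6 + 174*m^5 - 420*m^4 + 696*m^3 - 1056*m^2 + 1152*m - 512)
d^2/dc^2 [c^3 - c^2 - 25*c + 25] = 6*c - 2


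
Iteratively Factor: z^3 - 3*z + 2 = (z + 2)*(z^2 - 2*z + 1) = (z - 1)*(z + 2)*(z - 1)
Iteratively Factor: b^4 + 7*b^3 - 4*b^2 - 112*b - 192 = (b + 4)*(b^3 + 3*b^2 - 16*b - 48) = (b + 3)*(b + 4)*(b^2 - 16) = (b + 3)*(b + 4)^2*(b - 4)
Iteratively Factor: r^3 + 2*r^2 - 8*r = (r + 4)*(r^2 - 2*r) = (r - 2)*(r + 4)*(r)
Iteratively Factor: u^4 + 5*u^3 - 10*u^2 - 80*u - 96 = (u + 3)*(u^3 + 2*u^2 - 16*u - 32) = (u + 2)*(u + 3)*(u^2 - 16) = (u - 4)*(u + 2)*(u + 3)*(u + 4)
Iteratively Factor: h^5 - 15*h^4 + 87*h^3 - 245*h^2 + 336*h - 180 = (h - 3)*(h^4 - 12*h^3 + 51*h^2 - 92*h + 60) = (h - 3)*(h - 2)*(h^3 - 10*h^2 + 31*h - 30) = (h - 3)*(h - 2)^2*(h^2 - 8*h + 15) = (h - 5)*(h - 3)*(h - 2)^2*(h - 3)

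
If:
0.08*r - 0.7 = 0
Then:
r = 8.75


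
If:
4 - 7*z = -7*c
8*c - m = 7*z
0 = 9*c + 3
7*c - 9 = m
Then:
No Solution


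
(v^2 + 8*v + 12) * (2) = 2*v^2 + 16*v + 24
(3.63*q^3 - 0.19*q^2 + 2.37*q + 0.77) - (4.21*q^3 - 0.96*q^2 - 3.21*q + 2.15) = -0.58*q^3 + 0.77*q^2 + 5.58*q - 1.38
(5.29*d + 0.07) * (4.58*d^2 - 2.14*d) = 24.2282*d^3 - 11.0*d^2 - 0.1498*d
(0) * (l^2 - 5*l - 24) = 0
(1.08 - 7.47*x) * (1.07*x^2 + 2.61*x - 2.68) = -7.9929*x^3 - 18.3411*x^2 + 22.8384*x - 2.8944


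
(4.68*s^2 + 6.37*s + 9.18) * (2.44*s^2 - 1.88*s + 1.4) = 11.4192*s^4 + 6.7444*s^3 + 16.9756*s^2 - 8.3404*s + 12.852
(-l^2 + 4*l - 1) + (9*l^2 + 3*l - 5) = 8*l^2 + 7*l - 6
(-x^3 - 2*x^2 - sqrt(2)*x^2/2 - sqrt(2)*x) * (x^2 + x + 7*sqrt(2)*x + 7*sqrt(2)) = -x^5 - 15*sqrt(2)*x^4/2 - 3*x^4 - 45*sqrt(2)*x^3/2 - 9*x^3 - 15*sqrt(2)*x^2 - 21*x^2 - 14*x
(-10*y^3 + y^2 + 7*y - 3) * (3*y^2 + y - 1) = -30*y^5 - 7*y^4 + 32*y^3 - 3*y^2 - 10*y + 3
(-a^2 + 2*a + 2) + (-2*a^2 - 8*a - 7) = -3*a^2 - 6*a - 5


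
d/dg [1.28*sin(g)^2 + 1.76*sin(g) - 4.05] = (2.56*sin(g) + 1.76)*cos(g)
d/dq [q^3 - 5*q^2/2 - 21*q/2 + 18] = 3*q^2 - 5*q - 21/2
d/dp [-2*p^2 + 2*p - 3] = 2 - 4*p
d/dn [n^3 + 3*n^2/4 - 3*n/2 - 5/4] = 3*n^2 + 3*n/2 - 3/2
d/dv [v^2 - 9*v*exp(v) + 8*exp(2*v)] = -9*v*exp(v) + 2*v + 16*exp(2*v) - 9*exp(v)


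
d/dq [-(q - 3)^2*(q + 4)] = (-3*q - 5)*(q - 3)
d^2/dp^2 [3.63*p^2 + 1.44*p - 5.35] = 7.26000000000000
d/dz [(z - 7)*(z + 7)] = 2*z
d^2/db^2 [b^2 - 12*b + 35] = 2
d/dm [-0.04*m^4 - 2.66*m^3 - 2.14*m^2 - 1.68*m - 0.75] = -0.16*m^3 - 7.98*m^2 - 4.28*m - 1.68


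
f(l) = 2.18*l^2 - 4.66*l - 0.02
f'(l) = 4.36*l - 4.66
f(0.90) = -2.45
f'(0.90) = -0.74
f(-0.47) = 2.65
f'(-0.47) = -6.71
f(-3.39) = 40.83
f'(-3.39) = -19.44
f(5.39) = 38.20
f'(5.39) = 18.84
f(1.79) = -1.38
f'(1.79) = 3.14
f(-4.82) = 73.09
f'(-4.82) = -25.68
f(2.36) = 1.12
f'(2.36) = 5.63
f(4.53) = 23.61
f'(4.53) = 15.09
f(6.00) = 50.50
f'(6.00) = 21.50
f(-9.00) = 218.50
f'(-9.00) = -43.90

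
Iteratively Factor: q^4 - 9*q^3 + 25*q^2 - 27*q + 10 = (q - 5)*(q^3 - 4*q^2 + 5*q - 2) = (q - 5)*(q - 1)*(q^2 - 3*q + 2) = (q - 5)*(q - 1)^2*(q - 2)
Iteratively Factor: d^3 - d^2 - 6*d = (d - 3)*(d^2 + 2*d) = (d - 3)*(d + 2)*(d)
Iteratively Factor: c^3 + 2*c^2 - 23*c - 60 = (c - 5)*(c^2 + 7*c + 12) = (c - 5)*(c + 3)*(c + 4)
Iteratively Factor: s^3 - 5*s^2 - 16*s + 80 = (s - 5)*(s^2 - 16) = (s - 5)*(s + 4)*(s - 4)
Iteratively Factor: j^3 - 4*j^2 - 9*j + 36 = (j + 3)*(j^2 - 7*j + 12) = (j - 3)*(j + 3)*(j - 4)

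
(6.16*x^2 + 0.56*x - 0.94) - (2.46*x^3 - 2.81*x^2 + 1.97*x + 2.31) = -2.46*x^3 + 8.97*x^2 - 1.41*x - 3.25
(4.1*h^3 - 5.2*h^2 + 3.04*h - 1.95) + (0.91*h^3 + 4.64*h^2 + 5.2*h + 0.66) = 5.01*h^3 - 0.56*h^2 + 8.24*h - 1.29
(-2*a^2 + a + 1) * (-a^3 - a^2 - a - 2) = 2*a^5 + a^4 + 2*a^2 - 3*a - 2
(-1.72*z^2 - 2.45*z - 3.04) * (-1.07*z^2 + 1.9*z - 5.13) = 1.8404*z^4 - 0.6465*z^3 + 7.4214*z^2 + 6.7925*z + 15.5952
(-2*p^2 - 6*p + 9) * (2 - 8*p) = 16*p^3 + 44*p^2 - 84*p + 18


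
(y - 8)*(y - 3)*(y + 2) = y^3 - 9*y^2 + 2*y + 48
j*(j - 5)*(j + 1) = j^3 - 4*j^2 - 5*j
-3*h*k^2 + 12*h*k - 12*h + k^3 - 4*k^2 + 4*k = (-3*h + k)*(k - 2)^2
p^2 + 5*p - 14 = (p - 2)*(p + 7)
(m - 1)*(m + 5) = m^2 + 4*m - 5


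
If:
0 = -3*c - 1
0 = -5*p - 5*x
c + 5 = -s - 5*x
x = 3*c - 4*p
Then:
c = -1/3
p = -1/3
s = -19/3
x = 1/3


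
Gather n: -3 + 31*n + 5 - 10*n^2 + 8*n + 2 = -10*n^2 + 39*n + 4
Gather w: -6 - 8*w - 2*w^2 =-2*w^2 - 8*w - 6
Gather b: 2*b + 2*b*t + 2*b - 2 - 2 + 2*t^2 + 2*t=b*(2*t + 4) + 2*t^2 + 2*t - 4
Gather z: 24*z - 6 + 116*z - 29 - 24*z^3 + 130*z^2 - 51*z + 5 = -24*z^3 + 130*z^2 + 89*z - 30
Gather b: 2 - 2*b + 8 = 10 - 2*b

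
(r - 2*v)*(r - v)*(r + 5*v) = r^3 + 2*r^2*v - 13*r*v^2 + 10*v^3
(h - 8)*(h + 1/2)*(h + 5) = h^3 - 5*h^2/2 - 83*h/2 - 20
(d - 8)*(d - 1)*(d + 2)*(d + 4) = d^4 - 3*d^3 - 38*d^2 - 24*d + 64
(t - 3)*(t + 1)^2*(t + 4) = t^4 + 3*t^3 - 9*t^2 - 23*t - 12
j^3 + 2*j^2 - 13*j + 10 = (j - 2)*(j - 1)*(j + 5)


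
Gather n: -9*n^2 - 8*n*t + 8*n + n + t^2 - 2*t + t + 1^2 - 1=-9*n^2 + n*(9 - 8*t) + t^2 - t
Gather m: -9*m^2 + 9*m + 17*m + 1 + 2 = -9*m^2 + 26*m + 3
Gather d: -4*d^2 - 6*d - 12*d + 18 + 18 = -4*d^2 - 18*d + 36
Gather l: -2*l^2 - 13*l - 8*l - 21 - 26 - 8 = -2*l^2 - 21*l - 55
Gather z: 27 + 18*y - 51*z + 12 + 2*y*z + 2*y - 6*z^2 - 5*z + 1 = 20*y - 6*z^2 + z*(2*y - 56) + 40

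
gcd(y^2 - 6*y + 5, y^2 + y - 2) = y - 1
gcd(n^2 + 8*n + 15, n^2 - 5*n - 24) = n + 3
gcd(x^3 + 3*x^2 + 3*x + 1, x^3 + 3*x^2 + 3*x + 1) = x^3 + 3*x^2 + 3*x + 1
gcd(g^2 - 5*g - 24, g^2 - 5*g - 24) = g^2 - 5*g - 24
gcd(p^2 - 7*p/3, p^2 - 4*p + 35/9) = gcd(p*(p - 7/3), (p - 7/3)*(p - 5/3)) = p - 7/3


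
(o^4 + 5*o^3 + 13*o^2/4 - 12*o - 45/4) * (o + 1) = o^5 + 6*o^4 + 33*o^3/4 - 35*o^2/4 - 93*o/4 - 45/4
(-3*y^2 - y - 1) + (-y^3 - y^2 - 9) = -y^3 - 4*y^2 - y - 10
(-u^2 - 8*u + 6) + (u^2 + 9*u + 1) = u + 7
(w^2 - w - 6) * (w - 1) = w^3 - 2*w^2 - 5*w + 6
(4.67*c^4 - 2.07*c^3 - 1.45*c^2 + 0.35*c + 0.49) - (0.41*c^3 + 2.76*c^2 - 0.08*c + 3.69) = 4.67*c^4 - 2.48*c^3 - 4.21*c^2 + 0.43*c - 3.2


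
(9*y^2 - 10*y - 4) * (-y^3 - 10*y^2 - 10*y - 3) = -9*y^5 - 80*y^4 + 14*y^3 + 113*y^2 + 70*y + 12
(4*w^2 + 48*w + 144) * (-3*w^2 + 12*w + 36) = -12*w^4 - 96*w^3 + 288*w^2 + 3456*w + 5184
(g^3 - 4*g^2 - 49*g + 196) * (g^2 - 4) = g^5 - 4*g^4 - 53*g^3 + 212*g^2 + 196*g - 784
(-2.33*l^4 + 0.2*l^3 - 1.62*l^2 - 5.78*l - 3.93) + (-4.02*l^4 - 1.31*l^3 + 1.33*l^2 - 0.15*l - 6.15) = -6.35*l^4 - 1.11*l^3 - 0.29*l^2 - 5.93*l - 10.08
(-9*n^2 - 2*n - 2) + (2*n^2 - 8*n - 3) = -7*n^2 - 10*n - 5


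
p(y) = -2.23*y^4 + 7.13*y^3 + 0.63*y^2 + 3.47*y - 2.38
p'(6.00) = -1145.65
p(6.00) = -1308.88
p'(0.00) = 3.47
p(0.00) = -2.38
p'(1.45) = 23.08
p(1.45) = 15.86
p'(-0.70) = 16.13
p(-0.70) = -7.48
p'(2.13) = 17.00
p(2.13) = 30.87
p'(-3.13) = 482.61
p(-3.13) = -439.74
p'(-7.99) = 5908.88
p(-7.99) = -12715.27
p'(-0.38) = 6.57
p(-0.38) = -4.05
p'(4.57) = -395.40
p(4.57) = -265.53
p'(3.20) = -65.75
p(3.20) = 14.98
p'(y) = -8.92*y^3 + 21.39*y^2 + 1.26*y + 3.47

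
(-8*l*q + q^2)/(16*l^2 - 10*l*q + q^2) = q/(-2*l + q)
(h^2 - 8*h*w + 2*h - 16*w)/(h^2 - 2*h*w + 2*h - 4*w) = (-h + 8*w)/(-h + 2*w)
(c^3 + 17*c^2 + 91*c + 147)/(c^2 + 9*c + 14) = (c^2 + 10*c + 21)/(c + 2)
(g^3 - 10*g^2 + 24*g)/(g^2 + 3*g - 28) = g*(g - 6)/(g + 7)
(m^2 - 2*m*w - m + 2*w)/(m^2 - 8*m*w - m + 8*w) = (-m + 2*w)/(-m + 8*w)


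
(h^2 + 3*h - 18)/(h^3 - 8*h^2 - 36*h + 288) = (h - 3)/(h^2 - 14*h + 48)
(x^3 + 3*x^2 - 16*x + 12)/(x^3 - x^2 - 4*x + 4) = (x + 6)/(x + 2)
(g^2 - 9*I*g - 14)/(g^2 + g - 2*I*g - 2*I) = (g - 7*I)/(g + 1)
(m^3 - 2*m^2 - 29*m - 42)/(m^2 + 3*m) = m - 5 - 14/m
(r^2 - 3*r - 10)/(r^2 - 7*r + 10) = (r + 2)/(r - 2)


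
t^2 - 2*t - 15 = (t - 5)*(t + 3)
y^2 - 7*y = y*(y - 7)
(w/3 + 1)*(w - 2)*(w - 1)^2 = w^4/3 - w^3/3 - 7*w^2/3 + 13*w/3 - 2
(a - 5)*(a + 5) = a^2 - 25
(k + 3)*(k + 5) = k^2 + 8*k + 15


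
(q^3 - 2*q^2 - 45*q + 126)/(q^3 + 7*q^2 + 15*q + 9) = (q^3 - 2*q^2 - 45*q + 126)/(q^3 + 7*q^2 + 15*q + 9)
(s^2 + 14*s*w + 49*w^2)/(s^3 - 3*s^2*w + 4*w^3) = (s^2 + 14*s*w + 49*w^2)/(s^3 - 3*s^2*w + 4*w^3)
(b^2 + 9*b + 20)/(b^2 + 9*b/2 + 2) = 2*(b + 5)/(2*b + 1)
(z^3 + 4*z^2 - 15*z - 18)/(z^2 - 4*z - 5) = (z^2 + 3*z - 18)/(z - 5)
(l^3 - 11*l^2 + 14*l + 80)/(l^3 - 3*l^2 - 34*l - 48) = (l - 5)/(l + 3)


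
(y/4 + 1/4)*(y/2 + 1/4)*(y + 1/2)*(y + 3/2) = y^4/8 + 7*y^3/16 + 17*y^2/32 + 17*y/64 + 3/64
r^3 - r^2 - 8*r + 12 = (r - 2)^2*(r + 3)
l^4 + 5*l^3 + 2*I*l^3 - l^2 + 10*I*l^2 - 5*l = l*(l + 5)*(l + I)^2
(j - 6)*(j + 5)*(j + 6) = j^3 + 5*j^2 - 36*j - 180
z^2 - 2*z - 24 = (z - 6)*(z + 4)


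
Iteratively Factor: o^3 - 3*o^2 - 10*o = (o - 5)*(o^2 + 2*o) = o*(o - 5)*(o + 2)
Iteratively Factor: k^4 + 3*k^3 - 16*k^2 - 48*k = (k)*(k^3 + 3*k^2 - 16*k - 48) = k*(k + 4)*(k^2 - k - 12) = k*(k - 4)*(k + 4)*(k + 3)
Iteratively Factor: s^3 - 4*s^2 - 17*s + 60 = (s + 4)*(s^2 - 8*s + 15) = (s - 3)*(s + 4)*(s - 5)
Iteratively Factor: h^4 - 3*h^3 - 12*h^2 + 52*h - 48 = (h + 4)*(h^3 - 7*h^2 + 16*h - 12) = (h - 3)*(h + 4)*(h^2 - 4*h + 4) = (h - 3)*(h - 2)*(h + 4)*(h - 2)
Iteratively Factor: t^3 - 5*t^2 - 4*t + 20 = (t - 2)*(t^2 - 3*t - 10) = (t - 2)*(t + 2)*(t - 5)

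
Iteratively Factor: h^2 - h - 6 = (h + 2)*(h - 3)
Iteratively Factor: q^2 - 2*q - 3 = (q - 3)*(q + 1)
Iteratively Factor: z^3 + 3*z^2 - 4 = (z + 2)*(z^2 + z - 2) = (z + 2)^2*(z - 1)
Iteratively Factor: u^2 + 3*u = (u + 3)*(u)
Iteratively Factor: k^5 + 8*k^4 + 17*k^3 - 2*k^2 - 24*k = (k - 1)*(k^4 + 9*k^3 + 26*k^2 + 24*k) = k*(k - 1)*(k^3 + 9*k^2 + 26*k + 24) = k*(k - 1)*(k + 2)*(k^2 + 7*k + 12) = k*(k - 1)*(k + 2)*(k + 3)*(k + 4)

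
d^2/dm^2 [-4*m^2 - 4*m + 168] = -8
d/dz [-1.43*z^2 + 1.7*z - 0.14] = 1.7 - 2.86*z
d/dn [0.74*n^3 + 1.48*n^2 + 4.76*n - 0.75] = 2.22*n^2 + 2.96*n + 4.76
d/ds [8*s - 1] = 8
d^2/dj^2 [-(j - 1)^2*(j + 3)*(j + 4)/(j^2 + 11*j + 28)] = 2*(-j^3 - 21*j^2 - 147*j - 87)/(j^3 + 21*j^2 + 147*j + 343)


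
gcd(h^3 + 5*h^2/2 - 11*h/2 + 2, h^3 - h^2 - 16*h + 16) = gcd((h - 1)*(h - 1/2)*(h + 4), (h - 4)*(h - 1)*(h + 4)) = h^2 + 3*h - 4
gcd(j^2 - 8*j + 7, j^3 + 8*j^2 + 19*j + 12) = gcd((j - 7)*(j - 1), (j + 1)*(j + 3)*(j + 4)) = 1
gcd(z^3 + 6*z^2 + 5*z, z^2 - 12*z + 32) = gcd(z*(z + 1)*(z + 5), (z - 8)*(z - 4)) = 1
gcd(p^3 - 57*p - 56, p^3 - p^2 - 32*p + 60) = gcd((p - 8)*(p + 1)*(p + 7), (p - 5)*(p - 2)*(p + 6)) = 1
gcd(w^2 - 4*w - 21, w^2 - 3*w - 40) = 1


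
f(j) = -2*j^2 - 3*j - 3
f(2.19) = -19.16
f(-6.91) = -77.77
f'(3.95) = -18.80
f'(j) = -4*j - 3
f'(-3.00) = 9.00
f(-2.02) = -5.10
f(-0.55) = -1.96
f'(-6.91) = 24.64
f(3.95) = -46.06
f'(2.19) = -11.76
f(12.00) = -327.00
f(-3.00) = -12.00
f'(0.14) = -3.56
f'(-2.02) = 5.08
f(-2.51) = -8.07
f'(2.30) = -12.20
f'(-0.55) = -0.80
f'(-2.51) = 7.04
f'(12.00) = -51.00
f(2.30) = -20.48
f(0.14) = -3.46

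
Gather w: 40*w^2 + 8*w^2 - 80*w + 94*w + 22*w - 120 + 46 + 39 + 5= 48*w^2 + 36*w - 30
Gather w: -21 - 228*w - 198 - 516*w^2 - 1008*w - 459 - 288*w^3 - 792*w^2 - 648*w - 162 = -288*w^3 - 1308*w^2 - 1884*w - 840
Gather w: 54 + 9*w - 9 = 9*w + 45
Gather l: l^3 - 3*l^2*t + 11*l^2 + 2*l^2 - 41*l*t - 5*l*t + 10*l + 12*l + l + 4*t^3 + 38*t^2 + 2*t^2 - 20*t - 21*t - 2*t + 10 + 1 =l^3 + l^2*(13 - 3*t) + l*(23 - 46*t) + 4*t^3 + 40*t^2 - 43*t + 11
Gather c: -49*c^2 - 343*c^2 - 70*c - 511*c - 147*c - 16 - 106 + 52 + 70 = -392*c^2 - 728*c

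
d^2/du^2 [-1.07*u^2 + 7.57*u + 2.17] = -2.14000000000000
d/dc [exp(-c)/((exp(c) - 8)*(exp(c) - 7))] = (-3*exp(2*c) + 30*exp(c) - 56)*exp(-c)/(exp(4*c) - 30*exp(3*c) + 337*exp(2*c) - 1680*exp(c) + 3136)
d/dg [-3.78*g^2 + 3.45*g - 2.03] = 3.45 - 7.56*g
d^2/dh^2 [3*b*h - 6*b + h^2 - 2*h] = 2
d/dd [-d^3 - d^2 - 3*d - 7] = -3*d^2 - 2*d - 3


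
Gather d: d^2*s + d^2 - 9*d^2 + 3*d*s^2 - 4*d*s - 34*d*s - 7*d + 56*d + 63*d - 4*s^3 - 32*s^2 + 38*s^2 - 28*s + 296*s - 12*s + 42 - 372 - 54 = d^2*(s - 8) + d*(3*s^2 - 38*s + 112) - 4*s^3 + 6*s^2 + 256*s - 384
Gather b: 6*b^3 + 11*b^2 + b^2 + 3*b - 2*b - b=6*b^3 + 12*b^2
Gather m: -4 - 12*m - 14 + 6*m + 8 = -6*m - 10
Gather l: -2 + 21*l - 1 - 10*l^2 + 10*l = -10*l^2 + 31*l - 3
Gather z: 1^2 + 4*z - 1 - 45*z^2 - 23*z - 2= -45*z^2 - 19*z - 2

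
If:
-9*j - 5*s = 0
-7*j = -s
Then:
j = 0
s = 0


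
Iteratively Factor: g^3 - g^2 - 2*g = (g + 1)*(g^2 - 2*g) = g*(g + 1)*(g - 2)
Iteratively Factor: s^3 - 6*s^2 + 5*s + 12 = (s + 1)*(s^2 - 7*s + 12) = (s - 3)*(s + 1)*(s - 4)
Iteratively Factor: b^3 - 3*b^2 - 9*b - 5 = (b + 1)*(b^2 - 4*b - 5) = (b - 5)*(b + 1)*(b + 1)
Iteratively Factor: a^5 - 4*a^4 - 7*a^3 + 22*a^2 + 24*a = (a + 2)*(a^4 - 6*a^3 + 5*a^2 + 12*a) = (a - 4)*(a + 2)*(a^3 - 2*a^2 - 3*a) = a*(a - 4)*(a + 2)*(a^2 - 2*a - 3) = a*(a - 4)*(a + 1)*(a + 2)*(a - 3)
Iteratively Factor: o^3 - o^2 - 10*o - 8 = (o + 1)*(o^2 - 2*o - 8) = (o - 4)*(o + 1)*(o + 2)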